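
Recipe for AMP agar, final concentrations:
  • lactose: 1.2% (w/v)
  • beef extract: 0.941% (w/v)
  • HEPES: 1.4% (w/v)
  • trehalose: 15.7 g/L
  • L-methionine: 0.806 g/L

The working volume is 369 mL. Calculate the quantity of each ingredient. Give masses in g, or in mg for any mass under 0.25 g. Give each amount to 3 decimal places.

Target volume = 369 mL = 0.369 L.
lactose: 1.2 g per 100 mL × 369 mL ÷ 100 = 4.428 g
beef extract: 0.941 g per 100 mL × 369 mL ÷ 100 = 3.472 g
HEPES: 1.4 g per 100 mL × 369 mL ÷ 100 = 5.166 g
trehalose: 15.7 g/L × 0.369 L = 5.793 g
L-methionine: 0.806 g/L × 0.369 L = 0.297 g

lactose 4.428 g; beef extract 3.472 g; HEPES 5.166 g; trehalose 5.793 g; L-methionine 0.297 g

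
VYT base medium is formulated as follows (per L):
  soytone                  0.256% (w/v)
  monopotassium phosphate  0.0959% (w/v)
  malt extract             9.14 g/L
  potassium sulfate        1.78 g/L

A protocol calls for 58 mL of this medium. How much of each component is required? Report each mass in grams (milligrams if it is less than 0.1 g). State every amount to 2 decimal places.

Target volume = 58 mL = 0.058 L.
soytone: 0.256 g per 100 mL × 58 mL ÷ 100 = 0.15 g
monopotassium phosphate: 0.0959 g per 100 mL × 58 mL ÷ 100 = 0.055622 g = 55.62 mg
malt extract: 9.14 g/L × 0.058 L = 0.53 g
potassium sulfate: 1.78 g/L × 0.058 L = 0.10 g

soytone 0.15 g; monopotassium phosphate 55.62 mg; malt extract 0.53 g; potassium sulfate 0.10 g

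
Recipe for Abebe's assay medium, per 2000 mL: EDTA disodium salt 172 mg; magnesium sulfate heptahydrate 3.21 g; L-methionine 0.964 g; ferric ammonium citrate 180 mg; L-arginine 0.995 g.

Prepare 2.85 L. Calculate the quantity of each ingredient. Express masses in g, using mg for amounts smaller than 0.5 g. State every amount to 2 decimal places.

EDTA disodium salt 245.10 mg; magnesium sulfate heptahydrate 4.57 g; L-methionine 1.37 g; ferric ammonium citrate 256.50 mg; L-arginine 1.42 g

Ratio of target to recipe volume: 2850 / 2000 = 1.425.
EDTA disodium salt: 172 mg × (2850 mL / 2000 mL) = 245.10 mg
magnesium sulfate heptahydrate: 3.21 g × (2850 mL / 2000 mL) = 4.57 g
L-methionine: 0.964 g × (2850 mL / 2000 mL) = 1.37 g
ferric ammonium citrate: 180 mg × (2850 mL / 2000 mL) = 256.50 mg
L-arginine: 0.995 g × (2850 mL / 2000 mL) = 1.42 g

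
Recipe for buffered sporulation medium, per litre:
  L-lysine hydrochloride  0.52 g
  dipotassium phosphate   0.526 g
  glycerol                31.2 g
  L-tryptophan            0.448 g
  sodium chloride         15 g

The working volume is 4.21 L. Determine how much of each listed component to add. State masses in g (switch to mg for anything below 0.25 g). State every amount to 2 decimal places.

Scale factor = 4210 mL / 1000 mL = 4.21.
L-lysine hydrochloride: 0.52 g × (4210 mL / 1000 mL) = 2.19 g
dipotassium phosphate: 0.526 g × (4210 mL / 1000 mL) = 2.21 g
glycerol: 31.2 g × (4210 mL / 1000 mL) = 131.35 g
L-tryptophan: 0.448 g × (4210 mL / 1000 mL) = 1.89 g
sodium chloride: 15 g × (4210 mL / 1000 mL) = 63.15 g

L-lysine hydrochloride 2.19 g; dipotassium phosphate 2.21 g; glycerol 131.35 g; L-tryptophan 1.89 g; sodium chloride 63.15 g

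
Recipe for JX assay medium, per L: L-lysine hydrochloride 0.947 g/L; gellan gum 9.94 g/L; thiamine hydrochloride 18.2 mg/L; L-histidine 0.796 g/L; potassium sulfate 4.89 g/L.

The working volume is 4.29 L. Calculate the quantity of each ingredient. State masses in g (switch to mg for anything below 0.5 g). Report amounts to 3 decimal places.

L-lysine hydrochloride 4.063 g; gellan gum 42.643 g; thiamine hydrochloride 78.078 mg; L-histidine 3.415 g; potassium sulfate 20.978 g

Working volume: 4.29 L.
L-lysine hydrochloride: 0.947 g/L × 4.29 L = 4.063 g
gellan gum: 9.94 g/L × 4.29 L = 42.643 g
thiamine hydrochloride: 18.2 mg/L × 4.29 L = 78.078 mg
L-histidine: 0.796 g/L × 4.29 L = 3.415 g
potassium sulfate: 4.89 g/L × 4.29 L = 20.978 g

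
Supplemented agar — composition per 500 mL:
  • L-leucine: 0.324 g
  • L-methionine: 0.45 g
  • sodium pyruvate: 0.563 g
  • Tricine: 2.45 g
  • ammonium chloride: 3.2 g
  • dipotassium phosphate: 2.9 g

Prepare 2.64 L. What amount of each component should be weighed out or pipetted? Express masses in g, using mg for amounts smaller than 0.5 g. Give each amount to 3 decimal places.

L-leucine 1.711 g; L-methionine 2.376 g; sodium pyruvate 2.973 g; Tricine 12.936 g; ammonium chloride 16.896 g; dipotassium phosphate 15.312 g

Ratio of target to recipe volume: 2640 / 500 = 5.28.
L-leucine: 0.324 g × (2640 mL / 500 mL) = 1.711 g
L-methionine: 0.45 g × (2640 mL / 500 mL) = 2.376 g
sodium pyruvate: 0.563 g × (2640 mL / 500 mL) = 2.973 g
Tricine: 2.45 g × (2640 mL / 500 mL) = 12.936 g
ammonium chloride: 3.2 g × (2640 mL / 500 mL) = 16.896 g
dipotassium phosphate: 2.9 g × (2640 mL / 500 mL) = 15.312 g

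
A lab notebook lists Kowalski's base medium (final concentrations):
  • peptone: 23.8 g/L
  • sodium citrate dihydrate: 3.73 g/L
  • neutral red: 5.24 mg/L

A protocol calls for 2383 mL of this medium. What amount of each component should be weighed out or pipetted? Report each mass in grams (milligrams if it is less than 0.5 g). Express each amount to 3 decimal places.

Target volume = 2383 mL = 2.383 L.
peptone: 23.8 g/L × 2.383 L = 56.715 g
sodium citrate dihydrate: 3.73 g/L × 2.383 L = 8.889 g
neutral red: 5.24 mg/L × 2.383 L = 12.487 mg

peptone 56.715 g; sodium citrate dihydrate 8.889 g; neutral red 12.487 mg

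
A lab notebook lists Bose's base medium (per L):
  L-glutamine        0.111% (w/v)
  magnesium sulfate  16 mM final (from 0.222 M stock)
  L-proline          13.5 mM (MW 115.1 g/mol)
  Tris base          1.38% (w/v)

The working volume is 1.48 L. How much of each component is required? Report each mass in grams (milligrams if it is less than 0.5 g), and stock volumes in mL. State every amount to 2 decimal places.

L-glutamine 1.64 g; magnesium sulfate 106.67 mL; L-proline 2.30 g; Tris base 20.42 g

Working volume: 1.48 L.
L-glutamine: 0.111 g per 100 mL × 1480 mL ÷ 100 = 1.64 g
magnesium sulfate: dilute stock: 16 mM × 1480 mL ÷ 222 mM = 106.67 mL
L-proline: 13.5 mmol/L × 115.1 g/mol × 1.48 L ÷ 1000 = 2.30 g
Tris base: 1.38% w/v = 13.8 g/L → 13.8 × 1.48 L = 20.42 g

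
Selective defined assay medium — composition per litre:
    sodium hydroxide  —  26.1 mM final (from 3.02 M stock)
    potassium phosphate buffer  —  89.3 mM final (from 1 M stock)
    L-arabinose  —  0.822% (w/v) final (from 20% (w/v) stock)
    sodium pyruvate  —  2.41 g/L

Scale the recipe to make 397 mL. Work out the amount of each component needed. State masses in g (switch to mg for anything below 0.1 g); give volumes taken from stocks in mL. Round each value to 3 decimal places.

sodium hydroxide 3.431 mL; potassium phosphate buffer 35.452 mL; L-arabinose 16.317 mL; sodium pyruvate 0.957 g

Target volume = 397 mL = 0.397 L.
sodium hydroxide: dilute stock: 26.1 mM × 397 mL ÷ 3020 mM = 3.431 mL
potassium phosphate buffer: dilute stock: 89.3 mM × 397 mL ÷ 1000 mM = 35.452 mL
L-arabinose: C1V1 = C2V2 → 0.822% ÷ 20% × 397 mL = 16.317 mL
sodium pyruvate: 2.41 g/L × 0.397 L = 0.957 g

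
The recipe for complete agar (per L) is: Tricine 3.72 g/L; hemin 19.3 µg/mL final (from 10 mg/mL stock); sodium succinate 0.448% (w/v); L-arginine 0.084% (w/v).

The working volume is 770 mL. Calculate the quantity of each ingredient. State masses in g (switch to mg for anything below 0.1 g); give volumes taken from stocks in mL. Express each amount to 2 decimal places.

Tricine 2.86 g; hemin 1.49 mL; sodium succinate 3.45 g; L-arginine 0.65 g

Working volume: 770 mL = 0.77 L.
Tricine: 3.72 g/L × 0.77 L = 2.86 g
hemin: V = C2·V2/C1 = 19.3 µg/mL × 770 mL ÷ 10000 µg/mL = 1.49 mL
sodium succinate: 0.448 g per 100 mL × 770 mL ÷ 100 = 3.45 g
L-arginine: 0.084 g per 100 mL × 770 mL ÷ 100 = 0.65 g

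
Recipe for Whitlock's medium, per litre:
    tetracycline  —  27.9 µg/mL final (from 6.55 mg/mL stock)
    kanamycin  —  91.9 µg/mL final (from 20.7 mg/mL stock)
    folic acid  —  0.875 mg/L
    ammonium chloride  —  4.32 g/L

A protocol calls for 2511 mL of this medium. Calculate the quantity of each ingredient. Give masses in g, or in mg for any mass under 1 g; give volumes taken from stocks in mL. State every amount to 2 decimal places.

Working volume: 2511 mL = 2.511 L.
tetracycline: V = C2·V2/C1 = 27.9 µg/mL × 2511 mL ÷ 6550 µg/mL = 10.70 mL
kanamycin: V = C2·V2/C1 = 91.9 µg/mL × 2511 mL ÷ 20700 µg/mL = 11.15 mL
folic acid: 0.875 mg/L × 2.511 L = 2.20 mg
ammonium chloride: 4.32 g/L × 2.511 L = 10.85 g

tetracycline 10.70 mL; kanamycin 11.15 mL; folic acid 2.20 mg; ammonium chloride 10.85 g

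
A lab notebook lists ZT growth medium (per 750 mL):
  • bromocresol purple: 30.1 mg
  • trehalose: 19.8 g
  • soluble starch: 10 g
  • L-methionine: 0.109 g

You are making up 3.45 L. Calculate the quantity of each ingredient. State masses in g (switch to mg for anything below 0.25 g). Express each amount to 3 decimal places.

bromocresol purple 138.460 mg; trehalose 91.080 g; soluble starch 46.000 g; L-methionine 0.501 g

Ratio of target to recipe volume: 3450 / 750 = 4.6.
bromocresol purple: 30.1 mg × (3450 mL / 750 mL) = 138.460 mg
trehalose: 19.8 g × (3450 mL / 750 mL) = 91.080 g
soluble starch: 10 g × (3450 mL / 750 mL) = 46.000 g
L-methionine: 0.109 g × (3450 mL / 750 mL) = 0.501 g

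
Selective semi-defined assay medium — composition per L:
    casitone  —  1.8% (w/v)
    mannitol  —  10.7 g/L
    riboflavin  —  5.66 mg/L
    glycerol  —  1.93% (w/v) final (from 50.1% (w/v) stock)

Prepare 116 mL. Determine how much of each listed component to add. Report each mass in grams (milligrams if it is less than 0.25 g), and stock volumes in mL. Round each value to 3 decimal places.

casitone 2.088 g; mannitol 1.241 g; riboflavin 0.657 mg; glycerol 4.469 mL

Target volume = 116 mL = 0.116 L.
casitone: 1.8 g per 100 mL × 116 mL ÷ 100 = 2.088 g
mannitol: 10.7 g/L × 0.116 L = 1.241 g
riboflavin: 5.66 mg/L × 0.116 L = 0.657 mg
glycerol: dilute stock: 1.93% ÷ 50.1% × 116 mL = 4.469 mL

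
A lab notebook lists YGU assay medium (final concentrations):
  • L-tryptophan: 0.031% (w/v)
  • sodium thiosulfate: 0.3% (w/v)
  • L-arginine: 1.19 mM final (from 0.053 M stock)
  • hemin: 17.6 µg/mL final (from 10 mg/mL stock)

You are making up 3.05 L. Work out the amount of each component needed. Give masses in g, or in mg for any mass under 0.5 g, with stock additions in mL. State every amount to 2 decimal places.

L-tryptophan 0.95 g; sodium thiosulfate 9.15 g; L-arginine 68.48 mL; hemin 5.37 mL

Scale factor relative to 1 L: 3.05.
L-tryptophan: 0.031% w/v = 0.31 g/L → 0.31 × 3.05 L = 0.95 g
sodium thiosulfate: 0.3 g per 100 mL × 3050 mL ÷ 100 = 9.15 g
L-arginine: dilute stock: 1.19 mM × 3050 mL ÷ 53 mM = 68.48 mL
hemin: dilute stock: 17.6 µg/mL × 3050 mL ÷ 10000 µg/mL = 5.37 mL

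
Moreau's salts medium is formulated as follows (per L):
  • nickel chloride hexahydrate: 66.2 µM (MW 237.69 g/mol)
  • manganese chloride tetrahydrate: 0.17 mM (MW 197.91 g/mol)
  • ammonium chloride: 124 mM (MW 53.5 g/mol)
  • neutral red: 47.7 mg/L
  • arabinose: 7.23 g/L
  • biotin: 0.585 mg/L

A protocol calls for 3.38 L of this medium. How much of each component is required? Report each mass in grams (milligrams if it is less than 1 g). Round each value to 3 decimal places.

nickel chloride hexahydrate 53.185 mg; manganese chloride tetrahydrate 113.719 mg; ammonium chloride 22.423 g; neutral red 161.226 mg; arabinose 24.437 g; biotin 1.977 mg

Working volume: 3.38 L.
nickel chloride hexahydrate: 66.2 µmol/L × 237.69 g/mol × 3.38 L ÷ 1000 = 53.185 mg
manganese chloride tetrahydrate: 0.17 mmol/L × 197.91 mg/mmol × 3.38 L = 113.719 mg
ammonium chloride: 124 mmol/L × 53.5 g/mol × 3.38 L ÷ 1000 = 22.423 g
neutral red: 47.7 mg/L × 3.38 L = 161.226 mg
arabinose: 7.23 g/L × 3.38 L = 24.437 g
biotin: 0.585 mg/L × 3.38 L = 1.977 mg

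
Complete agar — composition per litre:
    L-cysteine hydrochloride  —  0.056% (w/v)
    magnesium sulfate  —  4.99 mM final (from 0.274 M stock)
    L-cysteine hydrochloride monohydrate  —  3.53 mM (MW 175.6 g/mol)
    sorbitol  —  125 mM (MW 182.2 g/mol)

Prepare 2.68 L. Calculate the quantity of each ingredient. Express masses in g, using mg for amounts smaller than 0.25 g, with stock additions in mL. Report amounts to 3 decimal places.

Working volume: 2.68 L.
L-cysteine hydrochloride: 0.056 g per 100 mL × 2680 mL ÷ 100 = 1.501 g
magnesium sulfate: dilute stock: 4.99 mM × 2680 mL ÷ 274 mM = 48.807 mL
L-cysteine hydrochloride monohydrate: 3.53 mmol/L × 175.6 g/mol × 2.68 L ÷ 1000 = 1.661 g
sorbitol: 125 mmol/L × 182.2 g/mol × 2.68 L ÷ 1000 = 61.037 g

L-cysteine hydrochloride 1.501 g; magnesium sulfate 48.807 mL; L-cysteine hydrochloride monohydrate 1.661 g; sorbitol 61.037 g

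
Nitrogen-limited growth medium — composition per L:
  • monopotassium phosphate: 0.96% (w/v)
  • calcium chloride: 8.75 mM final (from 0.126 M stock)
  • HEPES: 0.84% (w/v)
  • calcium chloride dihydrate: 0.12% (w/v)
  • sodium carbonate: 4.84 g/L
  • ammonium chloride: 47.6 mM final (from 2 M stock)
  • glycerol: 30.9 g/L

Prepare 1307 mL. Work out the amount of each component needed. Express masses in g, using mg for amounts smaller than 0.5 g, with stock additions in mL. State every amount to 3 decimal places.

monopotassium phosphate 12.547 g; calcium chloride 90.764 mL; HEPES 10.979 g; calcium chloride dihydrate 1.568 g; sodium carbonate 6.326 g; ammonium chloride 31.107 mL; glycerol 40.386 g

Working volume: 1307 mL = 1.307 L.
monopotassium phosphate: 0.96% w/v = 9.6 g/L → 9.6 × 1.307 L = 12.547 g
calcium chloride: dilute stock: 8.75 mM × 1307 mL ÷ 126 mM = 90.764 mL
HEPES: 0.84% w/v = 8.4 g/L → 8.4 × 1.307 L = 10.979 g
calcium chloride dihydrate: 0.12% w/v = 1.2 g/L → 1.2 × 1.307 L = 1.568 g
sodium carbonate: 4.84 g/L × 1.307 L = 6.326 g
ammonium chloride: V = C2·V2/C1 = 47.6 mM × 1307 mL ÷ 2000 mM = 31.107 mL
glycerol: 30.9 g/L × 1.307 L = 40.386 g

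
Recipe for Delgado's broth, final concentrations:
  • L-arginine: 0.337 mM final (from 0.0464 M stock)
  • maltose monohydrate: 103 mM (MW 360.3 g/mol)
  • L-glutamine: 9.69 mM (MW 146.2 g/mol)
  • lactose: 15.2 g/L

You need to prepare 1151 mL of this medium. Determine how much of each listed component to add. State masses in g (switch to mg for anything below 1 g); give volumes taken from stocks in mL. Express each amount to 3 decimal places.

Working volume: 1151 mL = 1.151 L.
L-arginine: V = C2·V2/C1 = 0.337 mM × 1151 mL ÷ 46.4 mM = 8.360 mL
maltose monohydrate: 103 mmol/L × 360.3 g/mol × 1.151 L ÷ 1000 = 42.715 g
L-glutamine: 9.69 mmol/L × 146.2 g/mol × 1.151 L ÷ 1000 = 1.631 g
lactose: 15.2 g/L × 1.151 L = 17.495 g

L-arginine 8.360 mL; maltose monohydrate 42.715 g; L-glutamine 1.631 g; lactose 17.495 g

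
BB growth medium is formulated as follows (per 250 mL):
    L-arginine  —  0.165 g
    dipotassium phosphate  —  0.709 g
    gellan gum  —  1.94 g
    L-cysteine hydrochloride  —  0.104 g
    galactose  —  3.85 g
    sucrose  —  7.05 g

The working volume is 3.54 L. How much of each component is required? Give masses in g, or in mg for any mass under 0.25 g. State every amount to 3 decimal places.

Scale factor = 3540 mL / 250 mL = 14.16.
L-arginine: 0.165 g × (3540 mL / 250 mL) = 2.336 g
dipotassium phosphate: 0.709 g × (3540 mL / 250 mL) = 10.039 g
gellan gum: 1.94 g × (3540 mL / 250 mL) = 27.470 g
L-cysteine hydrochloride: 0.104 g × (3540 mL / 250 mL) = 1.473 g
galactose: 3.85 g × (3540 mL / 250 mL) = 54.516 g
sucrose: 7.05 g × (3540 mL / 250 mL) = 99.828 g

L-arginine 2.336 g; dipotassium phosphate 10.039 g; gellan gum 27.470 g; L-cysteine hydrochloride 1.473 g; galactose 54.516 g; sucrose 99.828 g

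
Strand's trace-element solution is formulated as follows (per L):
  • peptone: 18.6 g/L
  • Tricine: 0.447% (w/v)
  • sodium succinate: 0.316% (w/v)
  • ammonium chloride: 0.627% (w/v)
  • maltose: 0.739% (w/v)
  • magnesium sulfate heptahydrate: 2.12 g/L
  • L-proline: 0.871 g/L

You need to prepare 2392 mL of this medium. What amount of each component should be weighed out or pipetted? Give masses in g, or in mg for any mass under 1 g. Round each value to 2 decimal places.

Scale factor relative to 1 L: 2.392.
peptone: 18.6 g/L × 2.392 L = 44.49 g
Tricine: 0.447% w/v = 4.47 g/L → 4.47 × 2.392 L = 10.69 g
sodium succinate: 0.316% w/v = 3.16 g/L → 3.16 × 2.392 L = 7.56 g
ammonium chloride: 0.627 g per 100 mL × 2392 mL ÷ 100 = 15.00 g
maltose: 0.739% w/v = 7.39 g/L → 7.39 × 2.392 L = 17.68 g
magnesium sulfate heptahydrate: 2.12 g/L × 2.392 L = 5.07 g
L-proline: 0.871 g/L × 2.392 L = 2.08 g

peptone 44.49 g; Tricine 10.69 g; sodium succinate 7.56 g; ammonium chloride 15.00 g; maltose 17.68 g; magnesium sulfate heptahydrate 5.07 g; L-proline 2.08 g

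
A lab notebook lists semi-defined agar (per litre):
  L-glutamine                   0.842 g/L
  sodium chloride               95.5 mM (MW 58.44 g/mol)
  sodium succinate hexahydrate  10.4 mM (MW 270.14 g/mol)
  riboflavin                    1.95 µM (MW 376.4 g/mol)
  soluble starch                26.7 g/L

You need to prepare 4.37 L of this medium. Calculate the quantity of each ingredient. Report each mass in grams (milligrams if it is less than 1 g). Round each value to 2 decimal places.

Working volume: 4.37 L.
L-glutamine: 0.842 g/L × 4.37 L = 3.68 g
sodium chloride: 95.5 mmol/L × 58.44 g/mol × 4.37 L ÷ 1000 = 24.39 g
sodium succinate hexahydrate: 10.4 mmol/L × 270.14 g/mol × 4.37 L ÷ 1000 = 12.28 g
riboflavin: 1.95 µmol/L × 376.4 g/mol × 4.37 L ÷ 1000 = 3.21 mg
soluble starch: 26.7 g/L × 4.37 L = 116.68 g

L-glutamine 3.68 g; sodium chloride 24.39 g; sodium succinate hexahydrate 12.28 g; riboflavin 3.21 mg; soluble starch 116.68 g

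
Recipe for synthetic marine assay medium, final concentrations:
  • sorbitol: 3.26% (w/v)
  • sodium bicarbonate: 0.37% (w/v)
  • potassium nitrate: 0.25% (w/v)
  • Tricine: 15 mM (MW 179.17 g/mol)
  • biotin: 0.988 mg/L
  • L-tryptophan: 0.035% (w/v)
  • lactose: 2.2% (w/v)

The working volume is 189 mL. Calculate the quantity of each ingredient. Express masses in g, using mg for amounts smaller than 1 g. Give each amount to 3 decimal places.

sorbitol 6.161 g; sodium bicarbonate 699.300 mg; potassium nitrate 472.500 mg; Tricine 507.947 mg; biotin 0.187 mg; L-tryptophan 66.150 mg; lactose 4.158 g

Target volume = 189 mL = 0.189 L.
sorbitol: 3.26 g per 100 mL × 189 mL ÷ 100 = 6.161 g
sodium bicarbonate: 0.37% w/v = 3.7 g/L → 3.7 × 0.189 L = 0.6993 g = 699.300 mg
potassium nitrate: 0.25% w/v = 2.5 g/L → 2.5 × 0.189 L = 0.4725 g = 472.500 mg
Tricine: 15 mmol/L × 179.17 mg/mmol × 0.189 L = 507.947 mg
biotin: 0.988 mg/L × 0.189 L = 0.187 mg
L-tryptophan: 0.035% w/v = 0.35 g/L → 0.35 × 0.189 L = 0.06615 g = 66.150 mg
lactose: 2.2% w/v = 22 g/L → 22 × 0.189 L = 4.158 g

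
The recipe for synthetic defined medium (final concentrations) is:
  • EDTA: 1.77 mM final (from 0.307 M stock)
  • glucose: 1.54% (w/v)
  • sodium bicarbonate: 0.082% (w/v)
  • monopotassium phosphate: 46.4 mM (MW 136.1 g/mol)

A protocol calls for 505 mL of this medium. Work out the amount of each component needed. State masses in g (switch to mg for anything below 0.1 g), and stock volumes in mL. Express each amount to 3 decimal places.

Target volume = 505 mL = 0.505 L.
EDTA: dilute stock: 1.77 mM × 505 mL ÷ 307 mM = 2.912 mL
glucose: 1.54% w/v = 15.4 g/L → 15.4 × 0.505 L = 7.777 g
sodium bicarbonate: 0.082% w/v = 0.82 g/L → 0.82 × 0.505 L = 0.414 g
monopotassium phosphate: 46.4 mmol/L × 136.1 g/mol × 0.505 L ÷ 1000 = 3.189 g

EDTA 2.912 mL; glucose 7.777 g; sodium bicarbonate 0.414 g; monopotassium phosphate 3.189 g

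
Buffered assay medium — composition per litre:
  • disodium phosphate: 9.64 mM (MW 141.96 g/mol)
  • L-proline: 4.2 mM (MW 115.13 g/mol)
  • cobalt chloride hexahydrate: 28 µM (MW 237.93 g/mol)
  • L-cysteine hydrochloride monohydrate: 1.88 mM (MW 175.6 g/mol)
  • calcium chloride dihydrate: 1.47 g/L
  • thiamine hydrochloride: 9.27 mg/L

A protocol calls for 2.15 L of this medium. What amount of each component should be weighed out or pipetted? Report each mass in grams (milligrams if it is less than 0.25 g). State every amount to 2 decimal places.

Working volume: 2.15 L.
disodium phosphate: 9.64 mmol/L × 141.96 g/mol × 2.15 L ÷ 1000 = 2.94 g
L-proline: 4.2 mmol/L × 115.13 g/mol × 2.15 L ÷ 1000 = 1.04 g
cobalt chloride hexahydrate: 28 µmol/L × 237.93 g/mol × 2.15 L ÷ 1000 = 14.32 mg
L-cysteine hydrochloride monohydrate: 1.88 mmol/L × 175.6 g/mol × 2.15 L ÷ 1000 = 0.71 g
calcium chloride dihydrate: 1.47 g/L × 2.15 L = 3.16 g
thiamine hydrochloride: 9.27 mg/L × 2.15 L = 19.93 mg

disodium phosphate 2.94 g; L-proline 1.04 g; cobalt chloride hexahydrate 14.32 mg; L-cysteine hydrochloride monohydrate 0.71 g; calcium chloride dihydrate 3.16 g; thiamine hydrochloride 19.93 mg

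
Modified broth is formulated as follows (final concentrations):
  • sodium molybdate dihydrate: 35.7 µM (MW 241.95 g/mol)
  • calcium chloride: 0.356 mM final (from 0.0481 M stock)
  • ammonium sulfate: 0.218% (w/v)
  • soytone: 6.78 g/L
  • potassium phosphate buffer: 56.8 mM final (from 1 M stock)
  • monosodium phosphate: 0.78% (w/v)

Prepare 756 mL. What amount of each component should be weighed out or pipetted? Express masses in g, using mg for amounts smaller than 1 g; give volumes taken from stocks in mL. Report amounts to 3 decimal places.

sodium molybdate dihydrate 6.530 mg; calcium chloride 5.595 mL; ammonium sulfate 1.648 g; soytone 5.126 g; potassium phosphate buffer 42.941 mL; monosodium phosphate 5.897 g

Target volume = 756 mL = 0.756 L.
sodium molybdate dihydrate: 35.7 µmol/L × 241.95 g/mol × 0.756 L ÷ 1000 = 6.530 mg
calcium chloride: C1V1 = C2V2 → 0.356 mM × 756 mL ÷ 48.1 mM = 5.595 mL
ammonium sulfate: 0.218 g per 100 mL × 756 mL ÷ 100 = 1.648 g
soytone: 6.78 g/L × 0.756 L = 5.126 g
potassium phosphate buffer: V = C2·V2/C1 = 56.8 mM × 756 mL ÷ 1000 mM = 42.941 mL
monosodium phosphate: 0.78% w/v = 7.8 g/L → 7.8 × 0.756 L = 5.897 g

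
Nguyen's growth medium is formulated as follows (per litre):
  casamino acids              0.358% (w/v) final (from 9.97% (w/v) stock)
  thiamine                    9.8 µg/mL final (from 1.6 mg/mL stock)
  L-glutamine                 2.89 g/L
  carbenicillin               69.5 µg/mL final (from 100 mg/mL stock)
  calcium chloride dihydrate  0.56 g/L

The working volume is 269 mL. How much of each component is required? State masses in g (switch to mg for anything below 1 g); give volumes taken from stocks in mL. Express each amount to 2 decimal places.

Working volume: 269 mL = 0.269 L.
casamino acids: dilute stock: 0.358% ÷ 9.97% × 269 mL = 9.66 mL
thiamine: C1V1 = C2V2 → 9.8 µg/mL × 269 mL ÷ 1600 µg/mL = 1.65 mL
L-glutamine: 2.89 g/L × 0.269 L = 0.77741 g = 777.41 mg
carbenicillin: dilute stock: 69.5 µg/mL × 269 mL ÷ 100000 µg/mL = 0.19 mL
calcium chloride dihydrate: 0.56 g/L × 0.269 L = 0.15064 g = 150.64 mg

casamino acids 9.66 mL; thiamine 1.65 mL; L-glutamine 777.41 mg; carbenicillin 0.19 mL; calcium chloride dihydrate 150.64 mg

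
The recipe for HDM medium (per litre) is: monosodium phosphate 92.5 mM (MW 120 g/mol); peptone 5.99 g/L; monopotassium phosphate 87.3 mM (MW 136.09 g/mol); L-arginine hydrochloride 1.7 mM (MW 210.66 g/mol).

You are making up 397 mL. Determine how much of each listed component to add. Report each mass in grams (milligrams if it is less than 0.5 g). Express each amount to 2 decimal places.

monosodium phosphate 4.41 g; peptone 2.38 g; monopotassium phosphate 4.72 g; L-arginine hydrochloride 142.17 mg

Scale factor relative to 1 L: 0.397.
monosodium phosphate: 92.5 mmol/L × 120 g/mol × 0.397 L ÷ 1000 = 4.41 g
peptone: 5.99 g/L × 0.397 L = 2.38 g
monopotassium phosphate: 87.3 mmol/L × 136.09 g/mol × 0.397 L ÷ 1000 = 4.72 g
L-arginine hydrochloride: 1.7 mmol/L × 210.66 mg/mmol × 0.397 L = 142.17 mg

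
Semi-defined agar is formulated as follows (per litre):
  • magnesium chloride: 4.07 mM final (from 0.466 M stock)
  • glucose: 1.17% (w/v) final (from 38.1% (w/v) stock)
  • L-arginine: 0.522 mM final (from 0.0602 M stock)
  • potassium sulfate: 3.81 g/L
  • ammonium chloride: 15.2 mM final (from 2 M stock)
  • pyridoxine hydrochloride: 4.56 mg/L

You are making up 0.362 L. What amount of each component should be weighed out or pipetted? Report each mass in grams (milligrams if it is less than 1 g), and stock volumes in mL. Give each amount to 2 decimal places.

Scale factor relative to 1 L: 0.362.
magnesium chloride: C1V1 = C2V2 → 4.07 mM × 362 mL ÷ 466 mM = 3.16 mL
glucose: V = C2·V2/C1 = 1.17% ÷ 38.1% × 362 mL = 11.12 mL
L-arginine: dilute stock: 0.522 mM × 362 mL ÷ 60.2 mM = 3.14 mL
potassium sulfate: 3.81 g/L × 0.362 L = 1.38 g
ammonium chloride: dilute stock: 15.2 mM × 362 mL ÷ 2000 mM = 2.75 mL
pyridoxine hydrochloride: 4.56 mg/L × 0.362 L = 1.65 mg

magnesium chloride 3.16 mL; glucose 11.12 mL; L-arginine 3.14 mL; potassium sulfate 1.38 g; ammonium chloride 2.75 mL; pyridoxine hydrochloride 1.65 mg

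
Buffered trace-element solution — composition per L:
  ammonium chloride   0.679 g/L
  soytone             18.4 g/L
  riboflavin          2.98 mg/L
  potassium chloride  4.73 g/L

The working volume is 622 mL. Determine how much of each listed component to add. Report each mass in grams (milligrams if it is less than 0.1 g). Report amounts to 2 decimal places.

ammonium chloride 0.42 g; soytone 11.44 g; riboflavin 1.85 mg; potassium chloride 2.94 g

Scale factor relative to 1 L: 0.622.
ammonium chloride: 0.679 g/L × 0.622 L = 0.42 g
soytone: 18.4 g/L × 0.622 L = 11.44 g
riboflavin: 2.98 mg/L × 0.622 L = 1.85 mg
potassium chloride: 4.73 g/L × 0.622 L = 2.94 g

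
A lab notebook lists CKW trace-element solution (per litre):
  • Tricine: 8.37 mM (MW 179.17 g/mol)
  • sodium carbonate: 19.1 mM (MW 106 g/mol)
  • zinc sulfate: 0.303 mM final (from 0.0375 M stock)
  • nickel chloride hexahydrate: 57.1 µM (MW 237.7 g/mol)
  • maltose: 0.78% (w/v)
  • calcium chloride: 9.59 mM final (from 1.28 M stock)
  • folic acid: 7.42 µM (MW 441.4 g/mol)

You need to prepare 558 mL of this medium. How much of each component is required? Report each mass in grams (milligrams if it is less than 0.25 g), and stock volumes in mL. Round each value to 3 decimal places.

Tricine 0.837 g; sodium carbonate 1.130 g; zinc sulfate 4.509 mL; nickel chloride hexahydrate 7.574 mg; maltose 4.352 g; calcium chloride 4.181 mL; folic acid 1.828 mg

Scale factor relative to 1 L: 0.558.
Tricine: 8.37 mmol/L × 179.17 g/mol × 0.558 L ÷ 1000 = 0.837 g
sodium carbonate: 19.1 mmol/L × 106 g/mol × 0.558 L ÷ 1000 = 1.130 g
zinc sulfate: V = C2·V2/C1 = 0.303 mM × 558 mL ÷ 37.5 mM = 4.509 mL
nickel chloride hexahydrate: 57.1 µmol/L × 237.7 g/mol × 0.558 L ÷ 1000 = 7.574 mg
maltose: 0.78 g per 100 mL × 558 mL ÷ 100 = 4.352 g
calcium chloride: V = C2·V2/C1 = 9.59 mM × 558 mL ÷ 1280 mM = 4.181 mL
folic acid: 7.42 µmol/L × 441.4 g/mol × 0.558 L ÷ 1000 = 1.828 mg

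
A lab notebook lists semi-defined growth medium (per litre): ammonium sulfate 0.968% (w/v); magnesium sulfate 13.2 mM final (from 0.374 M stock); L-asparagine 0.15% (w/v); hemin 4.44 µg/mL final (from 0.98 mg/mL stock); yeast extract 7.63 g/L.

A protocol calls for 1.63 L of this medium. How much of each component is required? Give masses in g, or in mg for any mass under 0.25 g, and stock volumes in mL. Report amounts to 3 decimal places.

Scale factor relative to 1 L: 1.63.
ammonium sulfate: 0.968 g per 100 mL × 1630 mL ÷ 100 = 15.778 g
magnesium sulfate: C1V1 = C2V2 → 13.2 mM × 1630 mL ÷ 374 mM = 57.529 mL
L-asparagine: 0.15 g per 100 mL × 1630 mL ÷ 100 = 2.445 g
hemin: dilute stock: 4.44 µg/mL × 1630 mL ÷ 980 µg/mL = 7.385 mL
yeast extract: 7.63 g/L × 1.63 L = 12.437 g

ammonium sulfate 15.778 g; magnesium sulfate 57.529 mL; L-asparagine 2.445 g; hemin 7.385 mL; yeast extract 12.437 g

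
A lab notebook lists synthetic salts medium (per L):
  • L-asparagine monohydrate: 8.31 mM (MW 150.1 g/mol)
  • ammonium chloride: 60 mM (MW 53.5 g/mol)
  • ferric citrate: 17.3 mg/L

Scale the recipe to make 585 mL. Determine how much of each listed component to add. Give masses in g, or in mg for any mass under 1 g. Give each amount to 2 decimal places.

L-asparagine monohydrate 729.69 mg; ammonium chloride 1.88 g; ferric citrate 10.12 mg

Target volume = 585 mL = 0.585 L.
L-asparagine monohydrate: 8.31 mmol/L × 150.1 mg/mmol × 0.585 L = 729.69 mg
ammonium chloride: 60 mmol/L × 53.5 g/mol × 0.585 L ÷ 1000 = 1.88 g
ferric citrate: 17.3 mg/L × 0.585 L = 10.12 mg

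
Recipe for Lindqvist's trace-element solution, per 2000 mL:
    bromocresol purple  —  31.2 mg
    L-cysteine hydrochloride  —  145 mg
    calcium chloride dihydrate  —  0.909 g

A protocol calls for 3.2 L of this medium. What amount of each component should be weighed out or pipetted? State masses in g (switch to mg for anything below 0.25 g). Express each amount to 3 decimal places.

Scale factor = 3200 mL / 2000 mL = 1.6.
bromocresol purple: 31.2 mg × (3200 mL / 2000 mL) = 49.920 mg
L-cysteine hydrochloride: 145 mg × (3200 mL / 2000 mL) = 232.000 mg
calcium chloride dihydrate: 0.909 g × (3200 mL / 2000 mL) = 1.454 g

bromocresol purple 49.920 mg; L-cysteine hydrochloride 232.000 mg; calcium chloride dihydrate 1.454 g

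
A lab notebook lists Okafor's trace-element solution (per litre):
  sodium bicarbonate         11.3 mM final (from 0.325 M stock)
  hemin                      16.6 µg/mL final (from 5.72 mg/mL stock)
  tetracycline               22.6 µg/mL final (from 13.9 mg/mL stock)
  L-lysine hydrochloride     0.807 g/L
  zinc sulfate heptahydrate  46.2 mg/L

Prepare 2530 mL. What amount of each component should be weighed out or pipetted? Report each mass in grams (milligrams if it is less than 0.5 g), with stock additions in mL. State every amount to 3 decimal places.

Working volume: 2530 mL = 2.53 L.
sodium bicarbonate: dilute stock: 11.3 mM × 2530 mL ÷ 325 mM = 87.966 mL
hemin: dilute stock: 16.6 µg/mL × 2530 mL ÷ 5720 µg/mL = 7.342 mL
tetracycline: C1V1 = C2V2 → 22.6 µg/mL × 2530 mL ÷ 13900 µg/mL = 4.114 mL
L-lysine hydrochloride: 0.807 g/L × 2.53 L = 2.042 g
zinc sulfate heptahydrate: 46.2 mg/L × 2.53 L = 116.886 mg

sodium bicarbonate 87.966 mL; hemin 7.342 mL; tetracycline 4.114 mL; L-lysine hydrochloride 2.042 g; zinc sulfate heptahydrate 116.886 mg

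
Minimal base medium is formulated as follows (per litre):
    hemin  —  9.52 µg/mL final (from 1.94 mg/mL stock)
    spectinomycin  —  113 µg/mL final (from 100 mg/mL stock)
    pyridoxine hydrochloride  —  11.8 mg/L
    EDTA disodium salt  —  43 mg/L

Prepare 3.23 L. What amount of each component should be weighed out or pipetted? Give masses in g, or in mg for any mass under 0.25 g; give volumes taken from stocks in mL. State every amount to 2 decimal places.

Scale factor relative to 1 L: 3.23.
hemin: V = C2·V2/C1 = 9.52 µg/mL × 3230 mL ÷ 1940 µg/mL = 15.85 mL
spectinomycin: dilute stock: 113 µg/mL × 3230 mL ÷ 100000 µg/mL = 3.65 mL
pyridoxine hydrochloride: 11.8 mg/L × 3.23 L = 38.11 mg
EDTA disodium salt: 43 mg/L × 3.23 L = 138.89 mg

hemin 15.85 mL; spectinomycin 3.65 mL; pyridoxine hydrochloride 38.11 mg; EDTA disodium salt 138.89 mg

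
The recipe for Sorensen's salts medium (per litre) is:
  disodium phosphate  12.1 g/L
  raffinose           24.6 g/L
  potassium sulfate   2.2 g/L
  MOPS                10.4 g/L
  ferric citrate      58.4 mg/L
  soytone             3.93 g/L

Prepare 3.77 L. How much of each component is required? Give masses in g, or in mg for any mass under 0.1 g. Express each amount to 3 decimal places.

disodium phosphate 45.617 g; raffinose 92.742 g; potassium sulfate 8.294 g; MOPS 39.208 g; ferric citrate 0.220 g; soytone 14.816 g

Working volume: 3.77 L.
disodium phosphate: 12.1 g/L × 3.77 L = 45.617 g
raffinose: 24.6 g/L × 3.77 L = 92.742 g
potassium sulfate: 2.2 g/L × 3.77 L = 8.294 g
MOPS: 10.4 g/L × 3.77 L = 39.208 g
ferric citrate: 58.4 mg/L × 3.77 L = 220.168 mg = 0.220 g
soytone: 3.93 g/L × 3.77 L = 14.816 g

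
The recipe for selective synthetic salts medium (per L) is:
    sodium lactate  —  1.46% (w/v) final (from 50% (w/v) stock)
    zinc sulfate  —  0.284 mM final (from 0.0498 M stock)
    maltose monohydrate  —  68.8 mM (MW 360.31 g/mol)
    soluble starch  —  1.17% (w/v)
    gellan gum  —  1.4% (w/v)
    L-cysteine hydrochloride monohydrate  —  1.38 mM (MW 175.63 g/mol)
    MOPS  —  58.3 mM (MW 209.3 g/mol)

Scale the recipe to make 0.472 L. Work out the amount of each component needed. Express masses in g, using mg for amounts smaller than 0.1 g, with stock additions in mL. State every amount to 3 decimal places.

Working volume: 0.472 L.
sodium lactate: C1V1 = C2V2 → 1.46% ÷ 50% × 472 mL = 13.782 mL
zinc sulfate: C1V1 = C2V2 → 0.284 mM × 472 mL ÷ 49.8 mM = 2.692 mL
maltose monohydrate: 68.8 mmol/L × 360.31 g/mol × 0.472 L ÷ 1000 = 11.701 g
soluble starch: 1.17% w/v = 11.7 g/L → 11.7 × 0.472 L = 5.522 g
gellan gum: 1.4 g per 100 mL × 472 mL ÷ 100 = 6.608 g
L-cysteine hydrochloride monohydrate: 1.38 mmol/L × 175.63 g/mol × 0.472 L ÷ 1000 = 0.114 g
MOPS: 58.3 mmol/L × 209.3 g/mol × 0.472 L ÷ 1000 = 5.759 g

sodium lactate 13.782 mL; zinc sulfate 2.692 mL; maltose monohydrate 11.701 g; soluble starch 5.522 g; gellan gum 6.608 g; L-cysteine hydrochloride monohydrate 0.114 g; MOPS 5.759 g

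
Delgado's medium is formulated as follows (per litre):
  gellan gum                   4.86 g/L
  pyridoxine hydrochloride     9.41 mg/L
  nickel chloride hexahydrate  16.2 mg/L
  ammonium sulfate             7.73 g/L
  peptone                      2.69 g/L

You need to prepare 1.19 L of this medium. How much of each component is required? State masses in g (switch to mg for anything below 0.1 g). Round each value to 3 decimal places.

gellan gum 5.783 g; pyridoxine hydrochloride 11.198 mg; nickel chloride hexahydrate 19.278 mg; ammonium sulfate 9.199 g; peptone 3.201 g

Working volume: 1.19 L.
gellan gum: 4.86 g/L × 1.19 L = 5.783 g
pyridoxine hydrochloride: 9.41 mg/L × 1.19 L = 11.198 mg
nickel chloride hexahydrate: 16.2 mg/L × 1.19 L = 19.278 mg
ammonium sulfate: 7.73 g/L × 1.19 L = 9.199 g
peptone: 2.69 g/L × 1.19 L = 3.201 g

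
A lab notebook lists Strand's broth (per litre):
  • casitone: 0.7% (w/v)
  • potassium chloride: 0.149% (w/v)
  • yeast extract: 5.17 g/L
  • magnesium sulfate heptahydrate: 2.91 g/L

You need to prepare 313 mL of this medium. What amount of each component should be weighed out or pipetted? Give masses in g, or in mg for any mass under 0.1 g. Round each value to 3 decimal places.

Scale factor relative to 1 L: 0.313.
casitone: 0.7% w/v = 7 g/L → 7 × 0.313 L = 2.191 g
potassium chloride: 0.149% w/v = 1.49 g/L → 1.49 × 0.313 L = 0.466 g
yeast extract: 5.17 g/L × 0.313 L = 1.618 g
magnesium sulfate heptahydrate: 2.91 g/L × 0.313 L = 0.911 g

casitone 2.191 g; potassium chloride 0.466 g; yeast extract 1.618 g; magnesium sulfate heptahydrate 0.911 g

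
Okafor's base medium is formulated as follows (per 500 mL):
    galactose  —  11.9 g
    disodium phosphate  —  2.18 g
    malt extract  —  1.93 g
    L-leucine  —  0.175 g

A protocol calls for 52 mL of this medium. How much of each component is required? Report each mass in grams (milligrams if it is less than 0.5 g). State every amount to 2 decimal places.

galactose 1.24 g; disodium phosphate 226.72 mg; malt extract 200.72 mg; L-leucine 18.20 mg

Ratio of target to recipe volume: 52 / 500 = 0.104.
galactose: 11.9 g × (52 mL / 500 mL) = 1.24 g
disodium phosphate: 2.18 g × (52 mL / 500 mL) = 0.22672 g = 226.72 mg
malt extract: 1.93 g × (52 mL / 500 mL) = 0.20072 g = 200.72 mg
L-leucine: 0.175 g × (52 mL / 500 mL) = 0.0182 g = 18.20 mg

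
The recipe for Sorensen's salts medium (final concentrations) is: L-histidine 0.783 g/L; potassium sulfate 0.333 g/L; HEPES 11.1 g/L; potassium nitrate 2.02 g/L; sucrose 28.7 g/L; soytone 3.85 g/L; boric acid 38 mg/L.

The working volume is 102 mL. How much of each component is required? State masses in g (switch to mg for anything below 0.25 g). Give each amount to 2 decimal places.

Working volume: 102 mL = 0.102 L.
L-histidine: 0.783 g/L × 0.102 L = 0.079866 g = 79.87 mg
potassium sulfate: 0.333 g/L × 0.102 L = 0.033966 g = 33.97 mg
HEPES: 11.1 g/L × 0.102 L = 1.13 g
potassium nitrate: 2.02 g/L × 0.102 L = 0.20604 g = 206.04 mg
sucrose: 28.7 g/L × 0.102 L = 2.93 g
soytone: 3.85 g/L × 0.102 L = 0.39 g
boric acid: 38 mg/L × 0.102 L = 3.88 mg

L-histidine 79.87 mg; potassium sulfate 33.97 mg; HEPES 1.13 g; potassium nitrate 206.04 mg; sucrose 2.93 g; soytone 0.39 g; boric acid 3.88 mg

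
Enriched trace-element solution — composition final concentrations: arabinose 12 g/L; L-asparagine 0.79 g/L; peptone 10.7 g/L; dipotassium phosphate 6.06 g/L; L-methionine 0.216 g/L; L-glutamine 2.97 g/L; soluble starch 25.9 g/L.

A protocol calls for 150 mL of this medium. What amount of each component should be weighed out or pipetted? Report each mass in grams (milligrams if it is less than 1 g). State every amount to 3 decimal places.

Scale factor relative to 1 L: 0.15.
arabinose: 12 g/L × 0.15 L = 1.800 g
L-asparagine: 0.79 g/L × 0.15 L = 0.1185 g = 118.500 mg
peptone: 10.7 g/L × 0.15 L = 1.605 g
dipotassium phosphate: 6.06 g/L × 0.15 L = 0.909 g = 909.000 mg
L-methionine: 0.216 g/L × 0.15 L = 0.0324 g = 32.400 mg
L-glutamine: 2.97 g/L × 0.15 L = 0.4455 g = 445.500 mg
soluble starch: 25.9 g/L × 0.15 L = 3.885 g

arabinose 1.800 g; L-asparagine 118.500 mg; peptone 1.605 g; dipotassium phosphate 909.000 mg; L-methionine 32.400 mg; L-glutamine 445.500 mg; soluble starch 3.885 g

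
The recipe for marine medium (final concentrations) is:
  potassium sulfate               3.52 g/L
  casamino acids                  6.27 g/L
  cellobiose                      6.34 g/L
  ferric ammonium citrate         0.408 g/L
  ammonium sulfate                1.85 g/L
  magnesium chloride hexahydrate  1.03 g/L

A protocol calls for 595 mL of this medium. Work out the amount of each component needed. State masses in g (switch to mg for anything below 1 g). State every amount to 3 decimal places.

Working volume: 595 mL = 0.595 L.
potassium sulfate: 3.52 g/L × 0.595 L = 2.094 g
casamino acids: 6.27 g/L × 0.595 L = 3.731 g
cellobiose: 6.34 g/L × 0.595 L = 3.772 g
ferric ammonium citrate: 0.408 g/L × 0.595 L = 0.24276 g = 242.760 mg
ammonium sulfate: 1.85 g/L × 0.595 L = 1.101 g
magnesium chloride hexahydrate: 1.03 g/L × 0.595 L = 0.61285 g = 612.850 mg

potassium sulfate 2.094 g; casamino acids 3.731 g; cellobiose 3.772 g; ferric ammonium citrate 242.760 mg; ammonium sulfate 1.101 g; magnesium chloride hexahydrate 612.850 mg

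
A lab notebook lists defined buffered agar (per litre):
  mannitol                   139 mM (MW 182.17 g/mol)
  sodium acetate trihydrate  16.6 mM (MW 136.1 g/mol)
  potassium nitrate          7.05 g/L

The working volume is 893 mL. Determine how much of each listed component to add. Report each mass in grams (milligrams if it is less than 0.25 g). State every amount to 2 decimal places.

mannitol 22.61 g; sodium acetate trihydrate 2.02 g; potassium nitrate 6.30 g

Scale factor relative to 1 L: 0.893.
mannitol: 139 mmol/L × 182.17 g/mol × 0.893 L ÷ 1000 = 22.61 g
sodium acetate trihydrate: 16.6 mmol/L × 136.1 g/mol × 0.893 L ÷ 1000 = 2.02 g
potassium nitrate: 7.05 g/L × 0.893 L = 6.30 g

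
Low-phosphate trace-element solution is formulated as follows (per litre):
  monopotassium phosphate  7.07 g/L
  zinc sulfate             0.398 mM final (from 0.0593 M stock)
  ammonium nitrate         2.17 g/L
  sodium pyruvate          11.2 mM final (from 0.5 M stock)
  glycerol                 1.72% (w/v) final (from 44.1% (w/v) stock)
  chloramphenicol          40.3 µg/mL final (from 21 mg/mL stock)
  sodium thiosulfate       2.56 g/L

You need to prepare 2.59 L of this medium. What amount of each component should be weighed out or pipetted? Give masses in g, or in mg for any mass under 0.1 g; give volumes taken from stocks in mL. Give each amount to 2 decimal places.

monopotassium phosphate 18.31 g; zinc sulfate 17.38 mL; ammonium nitrate 5.62 g; sodium pyruvate 58.02 mL; glycerol 101.02 mL; chloramphenicol 4.97 mL; sodium thiosulfate 6.63 g

Scale factor relative to 1 L: 2.59.
monopotassium phosphate: 7.07 g/L × 2.59 L = 18.31 g
zinc sulfate: V = C2·V2/C1 = 0.398 mM × 2590 mL ÷ 59.3 mM = 17.38 mL
ammonium nitrate: 2.17 g/L × 2.59 L = 5.62 g
sodium pyruvate: C1V1 = C2V2 → 11.2 mM × 2590 mL ÷ 500 mM = 58.02 mL
glycerol: C1V1 = C2V2 → 1.72% ÷ 44.1% × 2590 mL = 101.02 mL
chloramphenicol: C1V1 = C2V2 → 40.3 µg/mL × 2590 mL ÷ 21000 µg/mL = 4.97 mL
sodium thiosulfate: 2.56 g/L × 2.59 L = 6.63 g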